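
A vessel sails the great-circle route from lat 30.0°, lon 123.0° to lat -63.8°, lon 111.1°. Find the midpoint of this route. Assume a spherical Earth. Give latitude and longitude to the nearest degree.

≈ lat -17°, lon 119°

Convert each endpoint to a unit vector on the sphere (x = cos φ cos λ, y = cos φ sin λ, z = sin φ).
The central angle between the endpoints is δ = arccos(p₁·p₂) ≈ 1.645 rad (94.3°).
Interpolate at f = 1/2 with slerp weights a = sin((1−f)δ)/sin δ ≈ 0.735, b = sin(fδ)/sin δ ≈ 0.735.
p = a·p₁ + b·p₂ ≈ (-0.464, 0.837, -0.292); φ = arcsin(p_z) ≈ -16.98°, λ = atan2(p_y, p_x) ≈ 118.99°.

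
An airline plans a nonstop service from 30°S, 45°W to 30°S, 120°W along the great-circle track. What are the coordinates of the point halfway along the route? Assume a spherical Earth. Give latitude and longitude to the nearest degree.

Convert each endpoint to a unit vector on the sphere (x = cos φ cos λ, y = cos φ sin λ, z = sin φ).
The central angle between the endpoints is δ = arccos(p₁·p₂) ≈ 1.111 rad (63.6°).
Interpolate at f = 1/2 with slerp weights a = sin((1−f)δ)/sin δ ≈ 0.588, b = sin(fδ)/sin δ ≈ 0.588.
p = a·p₁ + b·p₂ ≈ (0.106, -0.802, -0.588); φ = arcsin(p_z) ≈ -36.04°, λ = atan2(p_y, p_x) ≈ -82.50°.

≈ 36°S, 82°W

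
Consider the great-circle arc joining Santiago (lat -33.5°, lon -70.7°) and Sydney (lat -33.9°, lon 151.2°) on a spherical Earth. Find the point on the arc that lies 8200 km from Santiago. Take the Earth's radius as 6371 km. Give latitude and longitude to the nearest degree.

≈ lat -55°, lon 179°

From cos δ = sin φ₁ sin φ₂ + cos φ₁ cos φ₂ cos Δλ, the central angle is δ ≈ 1.780 rad (102.0°). The total great-circle distance is δ·R ≈ 1.780 × 6371 ≈ 11338 km, so the target fraction is f = 8200/11338 ≈ 0.723.
Interpolate at f ≈ 0.723 with slerp weights a = sin((1−f)δ)/sin δ ≈ 0.483, b = sin(fδ)/sin δ ≈ 0.981.
p = a·p₁ + b·p₂ ≈ (-0.581, 0.012, -0.814); φ = arcsin(p_z) ≈ -54.50°, λ = atan2(p_y, p_x) ≈ 178.82°.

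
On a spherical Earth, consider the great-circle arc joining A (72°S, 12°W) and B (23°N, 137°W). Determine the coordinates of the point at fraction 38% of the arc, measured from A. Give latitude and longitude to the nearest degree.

≈ (49°S, 111°W)

The haversine formula gives a central angle δ ≈ 2.135 rad (122.3°) between the endpoints.
Interpolate at f = 0.38 with slerp weights a = sin((1−f)δ)/sin δ ≈ 1.147, b = sin(fδ)/sin δ ≈ 0.858.
p = a·p₁ + b·p₂ ≈ (-0.231, -0.612, -0.756); φ = arcsin(p_z) ≈ -49.11°, λ = atan2(p_y, p_x) ≈ -110.66°.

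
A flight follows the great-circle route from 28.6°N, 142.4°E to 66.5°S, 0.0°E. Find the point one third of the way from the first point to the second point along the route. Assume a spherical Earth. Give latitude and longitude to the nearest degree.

≈ 14°S, 128°E

Write both endpoints as unit vectors p₁, p₂ with components (cos φ cos λ, cos φ sin λ, sin φ).
The central angle between the endpoints is δ = arccos(p₁·p₂) ≈ 2.369 rad (135.8°).
Interpolate at f = 1/3 with slerp weights a = sin((1−f)δ)/sin δ ≈ 1.433, b = sin(fδ)/sin δ ≈ 1.018.
p = a·p₁ + b·p₂ ≈ (-0.591, 0.768, -0.247); φ = arcsin(p_z) ≈ -14.32°, λ = atan2(p_y, p_x) ≈ 127.59°.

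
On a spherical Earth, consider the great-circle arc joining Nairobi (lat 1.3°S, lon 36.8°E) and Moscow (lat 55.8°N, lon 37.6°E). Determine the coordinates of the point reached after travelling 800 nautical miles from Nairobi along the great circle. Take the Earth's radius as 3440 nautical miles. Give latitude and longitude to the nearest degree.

≈ lat 12°N, lon 37°E

Convert each endpoint to a unit vector on the sphere (x = cos φ cos λ, y = cos φ sin λ, z = sin φ).
The central angle between the endpoints is δ = arccos(p₁·p₂) ≈ 0.997 rad (57.1°). The total great-circle distance is δ·R ≈ 0.997 × 3440 ≈ 3428 nmi, so the target fraction is f = 800/3428 ≈ 0.233.
Interpolate at f ≈ 0.233 with slerp weights a = sin((1−f)δ)/sin δ ≈ 0.824, b = sin(fδ)/sin δ ≈ 0.274.
p = a·p₁ + b·p₂ ≈ (0.782, 0.588, 0.208); φ = arcsin(p_z) ≈ 12.02°, λ = atan2(p_y, p_x) ≈ 36.93°.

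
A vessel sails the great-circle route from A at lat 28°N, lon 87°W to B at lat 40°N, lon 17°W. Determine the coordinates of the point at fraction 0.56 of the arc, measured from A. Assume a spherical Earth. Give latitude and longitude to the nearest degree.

≈ lat 40°N, lon 50°W

Write both endpoints as unit vectors p₁, p₂ with components (cos φ cos λ, cos φ sin λ, sin φ).
The central angle between the endpoints is δ = arccos(p₁·p₂) ≈ 1.009 rad (57.8°).
Interpolate at f = 0.56 with slerp weights a = sin((1−f)δ)/sin δ ≈ 0.507, b = sin(fδ)/sin δ ≈ 0.633.
p = a·p₁ + b·p₂ ≈ (0.487, -0.589, 0.645); φ = arcsin(p_z) ≈ 40.16°, λ = atan2(p_y, p_x) ≈ -50.43°.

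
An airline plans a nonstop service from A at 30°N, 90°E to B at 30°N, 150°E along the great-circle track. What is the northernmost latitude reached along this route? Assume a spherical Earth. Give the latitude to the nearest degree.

≈ 34°N

The great circle lies in the plane with unit normal n̂ = (p₁ × p₂)/|p₁ × p₂|.
Here n̂_z ≈ +0.832; the vertex latitude is φ_max = arccos|n̂_z| ≈ 33.7°.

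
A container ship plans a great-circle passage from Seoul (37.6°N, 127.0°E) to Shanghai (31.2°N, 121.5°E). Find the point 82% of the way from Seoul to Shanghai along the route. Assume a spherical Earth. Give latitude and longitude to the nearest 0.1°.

The haversine formula gives a central angle δ ≈ 0.137 rad (7.8°) between the endpoints.
Interpolate at f = 0.82 with slerp weights a = sin((1−f)δ)/sin δ ≈ 0.181, b = sin(fδ)/sin δ ≈ 0.821.
p = a·p₁ + b·p₂ ≈ (-0.453, 0.713, 0.535); φ = arcsin(p_z) ≈ 32.37°, λ = atan2(p_y, p_x) ≈ 122.43°.

≈ (32.4°N, 122.4°E)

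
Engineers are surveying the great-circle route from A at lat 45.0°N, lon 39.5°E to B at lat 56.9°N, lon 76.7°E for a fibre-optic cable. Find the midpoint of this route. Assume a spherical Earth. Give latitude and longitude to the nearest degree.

Write both endpoints as unit vectors p₁, p₂ with components (cos φ cos λ, cos φ sin λ, sin φ).
The central angle between the endpoints is δ = arccos(p₁·p₂) ≈ 0.451 rad (25.9°).
Interpolate at f = 1/2 with slerp weights a = sin((1−f)δ)/sin δ ≈ 0.513, b = sin(fδ)/sin δ ≈ 0.513.
p = a·p₁ + b·p₂ ≈ (0.344, 0.503, 0.792); φ = arcsin(p_z) ≈ 52.42°, λ = atan2(p_y, p_x) ≈ 55.62°.

≈ lat 52°N, lon 56°E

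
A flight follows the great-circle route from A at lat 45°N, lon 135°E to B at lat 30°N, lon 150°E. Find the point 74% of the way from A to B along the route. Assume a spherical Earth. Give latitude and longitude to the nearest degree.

From cos δ = sin φ₁ sin φ₂ + cos φ₁ cos φ₂ cos Δλ, the central angle is δ ≈ 0.333 rad (19.1°).
Interpolate at f = 0.74 with slerp weights a = sin((1−f)δ)/sin δ ≈ 0.265, b = sin(fδ)/sin δ ≈ 0.746.
p = a·p₁ + b·p₂ ≈ (-0.692, 0.455, 0.560); φ = arcsin(p_z) ≈ 34.07°, λ = atan2(p_y, p_x) ≈ 146.65°.

≈ lat 34°N, lon 147°E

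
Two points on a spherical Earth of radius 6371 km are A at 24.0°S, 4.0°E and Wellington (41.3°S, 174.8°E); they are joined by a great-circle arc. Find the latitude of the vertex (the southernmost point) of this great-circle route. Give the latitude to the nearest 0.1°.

The great circle lies in the plane with unit normal n̂ = (p₁ × p₂)/|p₁ × p₂|.
Here n̂_z ≈ +0.120; the vertex latitude is φ_max = arccos|n̂_z| ≈ 83.1°.

≈ 83.1°S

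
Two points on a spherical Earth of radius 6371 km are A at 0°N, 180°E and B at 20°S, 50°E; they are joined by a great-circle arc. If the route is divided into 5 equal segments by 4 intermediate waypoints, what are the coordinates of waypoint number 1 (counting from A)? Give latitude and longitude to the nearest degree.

Write both endpoints as unit vectors p₁, p₂ with components (cos φ cos λ, cos φ sin λ, sin φ).
The central angle between the endpoints is δ = arccos(p₁·p₂) ≈ 2.219 rad (127.2°).
Interpolate at f = 1/5 with slerp weights a = sin((1−f)δ)/sin δ ≈ 1.229, b = sin(fδ)/sin δ ≈ 0.539.
p = a·p₁ + b·p₂ ≈ (-0.903, 0.388, -0.184); φ = arcsin(p_z) ≈ -10.62°, λ = atan2(p_y, p_x) ≈ 156.76°.

≈ 11°S, 157°E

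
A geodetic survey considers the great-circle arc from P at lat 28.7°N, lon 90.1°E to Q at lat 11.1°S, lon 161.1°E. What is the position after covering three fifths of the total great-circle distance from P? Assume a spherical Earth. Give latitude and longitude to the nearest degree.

From cos δ = sin φ₁ sin φ₂ + cos φ₁ cos φ₂ cos Δλ, the central angle is δ ≈ 1.382 rad (79.2°).
Interpolate at f = 3/5 with slerp weights a = sin((1−f)δ)/sin δ ≈ 0.535, b = sin(fδ)/sin δ ≈ 0.751.
p = a·p₁ + b·p₂ ≈ (-0.698, 0.707, 0.112); φ = arcsin(p_z) ≈ 6.44°, λ = atan2(p_y, p_x) ≈ 134.60°.

≈ lat 6°N, lon 135°E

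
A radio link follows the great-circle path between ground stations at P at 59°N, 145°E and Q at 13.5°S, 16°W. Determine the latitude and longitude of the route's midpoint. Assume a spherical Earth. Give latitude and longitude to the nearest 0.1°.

≈ 50.5°N, 3.1°E

Convert each endpoint to a unit vector on the sphere (x = cos φ cos λ, y = cos φ sin λ, z = sin φ).
The central angle between the endpoints is δ = arccos(p₁·p₂) ≈ 2.310 rad (132.3°).
Interpolate at f = 1/2 with slerp weights a = sin((1−f)δ)/sin δ ≈ 1.238, b = sin(fδ)/sin δ ≈ 1.238.
p = a·p₁ + b·p₂ ≈ (0.635, 0.034, 0.772); φ = arcsin(p_z) ≈ 50.53°, λ = atan2(p_y, p_x) ≈ 3.06°.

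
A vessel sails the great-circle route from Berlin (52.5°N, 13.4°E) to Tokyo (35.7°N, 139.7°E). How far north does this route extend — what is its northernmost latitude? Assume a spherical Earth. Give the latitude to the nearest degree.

≈ 66°N

The great circle lies in the plane with unit normal n̂ = (p₁ × p₂)/|p₁ × p₂|.
Here n̂_z ≈ +0.404; the vertex latitude is φ_max = arccos|n̂_z| ≈ 66.2°.
Check via Clairaut: cos φ_max = |cos φ₁| · sin C = cos(52.5°)·sin(41.6°) ≈ 0.404, again giving ≈ 66.2°.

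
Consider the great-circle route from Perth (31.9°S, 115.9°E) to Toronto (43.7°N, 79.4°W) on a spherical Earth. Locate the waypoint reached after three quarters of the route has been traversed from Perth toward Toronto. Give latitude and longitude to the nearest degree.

≈ 55°N, 142°W

The haversine formula gives a central angle δ ≈ 2.848 rad (163.2°) between the endpoints.
Interpolate at f = 3/4 with slerp weights a = sin((1−f)δ)/sin δ ≈ 2.255, b = sin(fδ)/sin δ ≈ 2.915.
p = a·p₁ + b·p₂ ≈ (-0.448, -0.350, 0.823); φ = arcsin(p_z) ≈ 55.34°, λ = atan2(p_y, p_x) ≈ -142.06°.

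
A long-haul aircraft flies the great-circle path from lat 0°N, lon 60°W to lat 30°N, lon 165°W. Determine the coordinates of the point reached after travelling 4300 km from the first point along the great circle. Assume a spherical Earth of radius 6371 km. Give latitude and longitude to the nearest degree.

From cos δ = sin φ₁ sin φ₂ + cos φ₁ cos φ₂ cos Δλ, the central angle is δ ≈ 1.797 rad (103.0°). The total great-circle distance is δ·R ≈ 1.797 × 6371 ≈ 11448 km, so the target fraction is f = 4300/11448 ≈ 0.376.
Interpolate at f ≈ 0.376 with slerp weights a = sin((1−f)δ)/sin δ ≈ 0.924, b = sin(fδ)/sin δ ≈ 0.641.
p = a·p₁ + b·p₂ ≈ (-0.074, -0.944, 0.321); φ = arcsin(p_z) ≈ 18.70°, λ = atan2(p_y, p_x) ≈ -94.49°.

≈ lat 19°N, lon 94°W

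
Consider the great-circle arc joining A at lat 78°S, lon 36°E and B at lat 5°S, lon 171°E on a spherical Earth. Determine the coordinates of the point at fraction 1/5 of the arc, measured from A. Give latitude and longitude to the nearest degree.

≈ lat 77°S, lon 132°E

Write both endpoints as unit vectors p₁, p₂ with components (cos φ cos λ, cos φ sin λ, sin φ).
The central angle between the endpoints is δ = arccos(p₁·p₂) ≈ 1.632 rad (93.5°).
Interpolate at f = 1/5 with slerp weights a = sin((1−f)δ)/sin δ ≈ 0.967, b = sin(fδ)/sin δ ≈ 0.321.
p = a·p₁ + b·p₂ ≈ (-0.153, 0.168, -0.974); φ = arcsin(p_z) ≈ -76.84°, λ = atan2(p_y, p_x) ≈ 132.37°.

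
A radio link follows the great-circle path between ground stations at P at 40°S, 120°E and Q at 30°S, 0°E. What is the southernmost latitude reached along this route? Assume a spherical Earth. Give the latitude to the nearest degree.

The great circle lies in the plane with unit normal n̂ = (p₁ × p₂)/|p₁ × p₂|.
Here n̂_z ≈ -0.575; the vertex latitude is φ_max = arccos|n̂_z| ≈ 54.9°.

≈ 55°S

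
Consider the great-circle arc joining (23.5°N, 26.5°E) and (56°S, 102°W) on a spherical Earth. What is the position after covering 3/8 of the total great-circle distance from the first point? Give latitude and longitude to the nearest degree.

≈ (18°S, 1°W)

Convert each endpoint to a unit vector on the sphere (x = cos φ cos λ, y = cos φ sin λ, z = sin φ).
The central angle between the endpoints is δ = arccos(p₁·p₂) ≈ 2.278 rad (130.5°).
Interpolate at f = 3/8 with slerp weights a = sin((1−f)δ)/sin δ ≈ 1.301, b = sin(fδ)/sin δ ≈ 0.992.
p = a·p₁ + b·p₂ ≈ (0.953, -0.010, -0.304); φ = arcsin(p_z) ≈ -17.67°, λ = atan2(p_y, p_x) ≈ -0.61°.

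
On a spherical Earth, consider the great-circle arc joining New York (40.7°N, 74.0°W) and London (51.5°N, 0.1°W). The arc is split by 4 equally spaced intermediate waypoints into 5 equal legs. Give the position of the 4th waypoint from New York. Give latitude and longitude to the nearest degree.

≈ 54°N, 16°W

From cos δ = sin φ₁ sin φ₂ + cos φ₁ cos φ₂ cos Δλ, the central angle is δ ≈ 0.875 rad (50.1°).
Interpolate at f = 4/5 with slerp weights a = sin((1−f)δ)/sin δ ≈ 0.227, b = sin(fδ)/sin δ ≈ 0.839.
p = a·p₁ + b·p₂ ≈ (0.570, -0.166, 0.805); φ = arcsin(p_z) ≈ 53.59°, λ = atan2(p_y, p_x) ≈ -16.26°.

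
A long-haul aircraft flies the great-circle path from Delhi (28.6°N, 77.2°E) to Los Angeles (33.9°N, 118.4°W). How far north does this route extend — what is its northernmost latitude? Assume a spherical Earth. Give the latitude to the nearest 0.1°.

The great circle lies in the plane with unit normal n̂ = (p₁ × p₂)/|p₁ × p₂|.
Here n̂_z ≈ +0.218; the vertex latitude is φ_max = arccos|n̂_z| ≈ 77.4°.

≈ 77.4°N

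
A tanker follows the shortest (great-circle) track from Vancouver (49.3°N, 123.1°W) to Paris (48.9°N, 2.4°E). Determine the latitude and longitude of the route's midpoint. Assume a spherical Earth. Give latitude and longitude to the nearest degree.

Convert each endpoint to a unit vector on the sphere (x = cos φ cos λ, y = cos φ sin λ, z = sin φ).
The central angle between the endpoints is δ = arccos(p₁·p₂) ≈ 1.243 rad (71.2°).
Interpolate at f = 1/2 with slerp weights a = sin((1−f)δ)/sin δ ≈ 0.615, b = sin(fδ)/sin δ ≈ 0.615.
p = a·p₁ + b·p₂ ≈ (0.185, -0.319, 0.930); φ = arcsin(p_z) ≈ 68.36°, λ = atan2(p_y, p_x) ≈ -59.90°.

≈ 68°N, 60°W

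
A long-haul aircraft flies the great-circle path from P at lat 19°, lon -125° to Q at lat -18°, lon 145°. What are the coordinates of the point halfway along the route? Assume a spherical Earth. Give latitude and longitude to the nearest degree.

≈ lat 1°, lon -170°

Write both endpoints as unit vectors p₁, p₂ with components (cos φ cos λ, cos φ sin λ, sin φ).
The central angle between the endpoints is δ = arccos(p₁·p₂) ≈ 1.672 rad (95.8°).
Interpolate at f = 1/2 with slerp weights a = sin((1−f)δ)/sin δ ≈ 0.746, b = sin(fδ)/sin δ ≈ 0.746.
p = a·p₁ + b·p₂ ≈ (-0.985, -0.171, 0.012); φ = arcsin(p_z) ≈ 0.71°, λ = atan2(p_y, p_x) ≈ -170.17°.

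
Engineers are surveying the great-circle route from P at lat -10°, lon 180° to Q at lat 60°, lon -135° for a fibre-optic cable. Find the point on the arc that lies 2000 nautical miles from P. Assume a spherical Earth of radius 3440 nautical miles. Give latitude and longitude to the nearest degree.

Convert each endpoint to a unit vector on the sphere (x = cos φ cos λ, y = cos φ sin λ, z = sin φ).
The central angle between the endpoints is δ = arccos(p₁·p₂) ≈ 1.372 rad (78.6°). The total great-circle distance is δ·R ≈ 1.372 × 3440 ≈ 4719 nmi, so the target fraction is f = 2000/4719 ≈ 0.424.
Interpolate at f ≈ 0.424 with slerp weights a = sin((1−f)δ)/sin δ ≈ 0.725, b = sin(fδ)/sin δ ≈ 0.560.
p = a·p₁ + b·p₂ ≈ (-0.912, -0.198, 0.359); φ = arcsin(p_z) ≈ 21.06°, λ = atan2(p_y, p_x) ≈ -167.75°.

≈ lat 21°, lon -168°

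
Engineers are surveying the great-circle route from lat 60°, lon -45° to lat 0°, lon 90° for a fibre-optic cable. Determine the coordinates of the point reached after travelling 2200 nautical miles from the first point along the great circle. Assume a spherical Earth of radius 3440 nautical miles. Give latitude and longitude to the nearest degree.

≈ lat 63°, lon 37°

From cos δ = sin φ₁ sin φ₂ + cos φ₁ cos φ₂ cos Δλ, the central angle is δ ≈ 1.932 rad (110.7°). The total great-circle distance is δ·R ≈ 1.932 × 3440 ≈ 6647 nmi, so the target fraction is f = 2200/6647 ≈ 0.331.
Interpolate at f ≈ 0.331 with slerp weights a = sin((1−f)δ)/sin δ ≈ 1.028, b = sin(fδ)/sin δ ≈ 0.638.
p = a·p₁ + b·p₂ ≈ (0.363, 0.275, 0.890); φ = arcsin(p_z) ≈ 62.90°, λ = atan2(p_y, p_x) ≈ 37.07°.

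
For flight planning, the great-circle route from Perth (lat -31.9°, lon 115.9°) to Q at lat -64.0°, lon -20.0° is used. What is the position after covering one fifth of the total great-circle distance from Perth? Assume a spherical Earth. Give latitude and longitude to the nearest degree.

Write both endpoints as unit vectors p₁, p₂ with components (cos φ cos λ, cos φ sin λ, sin φ).
The central angle between the endpoints is δ = arccos(p₁·p₂) ≈ 1.362 rad (78.0°).
Interpolate at f = 1/5 with slerp weights a = sin((1−f)δ)/sin δ ≈ 0.906, b = sin(fδ)/sin δ ≈ 0.275.
p = a·p₁ + b·p₂ ≈ (-0.223, 0.651, -0.726); φ = arcsin(p_z) ≈ -46.55°, λ = atan2(p_y, p_x) ≈ 108.89°.

≈ lat -47°, lon 109°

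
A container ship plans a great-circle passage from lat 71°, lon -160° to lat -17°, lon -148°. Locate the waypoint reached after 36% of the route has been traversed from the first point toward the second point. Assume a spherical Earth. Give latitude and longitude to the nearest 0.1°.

≈ lat 39.4°, lon -152.2°

The haversine formula gives a central angle δ ≈ 1.543 rad (88.4°) between the endpoints.
Interpolate at f = 0.36 with slerp weights a = sin((1−f)δ)/sin δ ≈ 0.835, b = sin(fδ)/sin δ ≈ 0.527.
p = a·p₁ + b·p₂ ≈ (-0.683, -0.360, 0.635); φ = arcsin(p_z) ≈ 39.43°, λ = atan2(p_y, p_x) ≈ -152.20°.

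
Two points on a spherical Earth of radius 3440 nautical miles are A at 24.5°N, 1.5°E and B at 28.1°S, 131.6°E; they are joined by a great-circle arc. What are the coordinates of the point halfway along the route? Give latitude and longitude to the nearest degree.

Write both endpoints as unit vectors p₁, p₂ with components (cos φ cos λ, cos φ sin λ, sin φ).
The central angle between the endpoints is δ = arccos(p₁·p₂) ≈ 2.364 rad (135.4°).
Interpolate at f = 1/2 with slerp weights a = sin((1−f)δ)/sin δ ≈ 1.318, b = sin(fδ)/sin δ ≈ 1.318.
p = a·p₁ + b·p₂ ≈ (0.427, 0.901, -0.074); φ = arcsin(p_z) ≈ -4.26°, λ = atan2(p_y, p_x) ≈ 64.64°.

≈ 4°S, 65°E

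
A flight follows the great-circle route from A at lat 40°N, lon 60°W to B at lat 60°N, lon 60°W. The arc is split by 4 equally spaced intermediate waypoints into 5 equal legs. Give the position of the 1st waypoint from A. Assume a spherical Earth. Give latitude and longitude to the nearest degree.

≈ lat 44°N, lon 60°W

Convert each endpoint to a unit vector on the sphere (x = cos φ cos λ, y = cos φ sin λ, z = sin φ).
The central angle between the endpoints is δ = arccos(p₁·p₂) ≈ 0.349 rad (20.0°).
Interpolate at f = 1/5 with slerp weights a = sin((1−f)δ)/sin δ ≈ 0.806, b = sin(fδ)/sin δ ≈ 0.204.
p = a·p₁ + b·p₂ ≈ (0.360, -0.623, 0.695); φ = arcsin(p_z) ≈ 44.00°, λ = atan2(p_y, p_x) ≈ -60.00°.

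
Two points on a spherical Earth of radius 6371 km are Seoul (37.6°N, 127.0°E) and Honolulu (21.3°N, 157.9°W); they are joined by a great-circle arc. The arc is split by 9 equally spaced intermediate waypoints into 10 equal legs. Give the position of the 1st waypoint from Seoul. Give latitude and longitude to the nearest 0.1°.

≈ 38.3°N, 135.3°E

Convert each endpoint to a unit vector on the sphere (x = cos φ cos λ, y = cos φ sin λ, z = sin φ).
The central angle between the endpoints is δ = arccos(p₁·p₂) ≈ 1.147 rad (65.7°).
Interpolate at f = 1/10 with slerp weights a = sin((1−f)δ)/sin δ ≈ 0.942, b = sin(fδ)/sin δ ≈ 0.126.
p = a·p₁ + b·p₂ ≈ (-0.557, 0.552, 0.620); φ = arcsin(p_z) ≈ 38.33°, λ = atan2(p_y, p_x) ≈ 135.29°.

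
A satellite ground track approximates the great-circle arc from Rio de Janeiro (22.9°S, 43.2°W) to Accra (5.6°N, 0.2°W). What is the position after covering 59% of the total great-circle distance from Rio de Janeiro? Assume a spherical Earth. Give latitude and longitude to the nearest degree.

≈ 7°S, 17°W

Write both endpoints as unit vectors p₁, p₂ with components (cos φ cos λ, cos φ sin λ, sin φ).
The central angle between the endpoints is δ = arccos(p₁·p₂) ≈ 0.886 rad (50.8°).
Interpolate at f = 0.59 with slerp weights a = sin((1−f)δ)/sin δ ≈ 0.459, b = sin(fδ)/sin δ ≈ 0.645.
p = a·p₁ + b·p₂ ≈ (0.950, -0.292, -0.116); φ = arcsin(p_z) ≈ -6.64°, λ = atan2(p_y, p_x) ≈ -17.07°.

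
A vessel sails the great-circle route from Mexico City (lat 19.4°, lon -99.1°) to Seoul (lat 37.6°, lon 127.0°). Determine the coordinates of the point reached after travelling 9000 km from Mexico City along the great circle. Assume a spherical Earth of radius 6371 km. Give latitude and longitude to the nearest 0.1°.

From cos δ = sin φ₁ sin φ₂ + cos φ₁ cos φ₂ cos Δλ, the central angle is δ ≈ 1.892 rad (108.4°). The total great-circle distance is δ·R ≈ 1.892 × 6371 ≈ 12053 km, so the target fraction is f = 9000/12053 ≈ 0.747.
Interpolate at f ≈ 0.747 with slerp weights a = sin((1−f)δ)/sin δ ≈ 0.486, b = sin(fδ)/sin δ ≈ 1.041.
p = a·p₁ + b·p₂ ≈ (-0.569, 0.206, 0.796); φ = arcsin(p_z) ≈ 52.78°, λ = atan2(p_y, p_x) ≈ 160.09°.

≈ lat 52.8°, lon 160.1°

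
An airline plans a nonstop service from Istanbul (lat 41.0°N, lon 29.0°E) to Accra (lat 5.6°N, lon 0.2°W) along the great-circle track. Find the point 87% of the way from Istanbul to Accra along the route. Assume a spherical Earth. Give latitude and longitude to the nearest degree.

Write both endpoints as unit vectors p₁, p₂ with components (cos φ cos λ, cos φ sin λ, sin φ).
The central angle between the endpoints is δ = arccos(p₁·p₂) ≈ 0.767 rad (44.0°).
Interpolate at f = 0.87 with slerp weights a = sin((1−f)δ)/sin δ ≈ 0.143, b = sin(fδ)/sin δ ≈ 0.892.
p = a·p₁ + b·p₂ ≈ (0.982, 0.049, 0.181); φ = arcsin(p_z) ≈ 10.44°, λ = atan2(p_y, p_x) ≈ 2.88°.

≈ lat 10°N, lon 3°E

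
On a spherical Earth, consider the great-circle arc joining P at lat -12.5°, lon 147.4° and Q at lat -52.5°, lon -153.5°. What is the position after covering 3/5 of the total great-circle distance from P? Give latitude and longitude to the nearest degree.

Convert each endpoint to a unit vector on the sphere (x = cos φ cos λ, y = cos φ sin λ, z = sin φ).
The central angle between the endpoints is δ = arccos(p₁·p₂) ≈ 1.074 rad (61.5°).
Interpolate at f = 3/5 with slerp weights a = sin((1−f)δ)/sin δ ≈ 0.474, b = sin(fδ)/sin δ ≈ 0.683.
p = a·p₁ + b·p₂ ≈ (-0.762, 0.064, -0.645); φ = arcsin(p_z) ≈ -40.14°, λ = atan2(p_y, p_x) ≈ 175.23°.

≈ lat -40°, lon 175°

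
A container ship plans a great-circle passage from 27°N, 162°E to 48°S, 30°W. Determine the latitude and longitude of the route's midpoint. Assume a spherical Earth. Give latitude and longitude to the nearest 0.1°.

Write both endpoints as unit vectors p₁, p₂ with components (cos φ cos λ, cos φ sin λ, sin φ).
The central angle between the endpoints is δ = arccos(p₁·p₂) ≈ 2.740 rad (157.0°).
Interpolate at f = 1/2 with slerp weights a = sin((1−f)δ)/sin δ ≈ 2.509, b = sin(fδ)/sin δ ≈ 2.509.
p = a·p₁ + b·p₂ ≈ (-0.672, -0.149, -0.725); φ = arcsin(p_z) ≈ -46.50°, λ = atan2(p_y, p_x) ≈ -167.53°.

≈ 46.5°S, 167.5°W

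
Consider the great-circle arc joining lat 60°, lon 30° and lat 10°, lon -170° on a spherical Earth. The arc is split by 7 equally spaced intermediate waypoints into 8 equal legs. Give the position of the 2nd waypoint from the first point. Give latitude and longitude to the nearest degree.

Write both endpoints as unit vectors p₁, p₂ with components (cos φ cos λ, cos φ sin λ, sin φ).
The central angle between the endpoints is δ = arccos(p₁·p₂) ≈ 1.888 rad (108.2°).
Interpolate at f = 2/8 with slerp weights a = sin((1−f)δ)/sin δ ≈ 1.040, b = sin(fδ)/sin δ ≈ 0.479.
p = a·p₁ + b·p₂ ≈ (-0.014, 0.178, 0.984); φ = arcsin(p_z) ≈ 79.71°, λ = atan2(p_y, p_x) ≈ 94.46°.

≈ lat 80°, lon 94°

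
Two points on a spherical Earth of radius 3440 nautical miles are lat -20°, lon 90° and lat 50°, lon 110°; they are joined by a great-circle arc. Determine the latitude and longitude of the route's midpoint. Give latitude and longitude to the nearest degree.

≈ lat 15°, lon 98°

Convert each endpoint to a unit vector on the sphere (x = cos φ cos λ, y = cos φ sin λ, z = sin φ).
The central angle between the endpoints is δ = arccos(p₁·p₂) ≈ 1.260 rad (72.2°).
Interpolate at f = 1/2 with slerp weights a = sin((1−f)δ)/sin δ ≈ 0.619, b = sin(fδ)/sin δ ≈ 0.619.
p = a·p₁ + b·p₂ ≈ (-0.136, 0.955, 0.262); φ = arcsin(p_z) ≈ 15.21°, λ = atan2(p_y, p_x) ≈ 98.11°.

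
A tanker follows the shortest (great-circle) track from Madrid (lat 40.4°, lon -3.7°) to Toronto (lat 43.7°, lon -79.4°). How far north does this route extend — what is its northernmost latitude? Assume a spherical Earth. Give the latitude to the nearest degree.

The great circle lies in the plane with unit normal n̂ = (p₁ × p₂)/|p₁ × p₂|.
Here n̂_z ≈ -0.657; the vertex latitude is φ_max = arccos|n̂_z| ≈ 48.9°.
Check via Clairaut: cos φ_max = |cos φ₁| · sin C = cos(40.4°)·sin(59.6°) ≈ 0.657, again giving ≈ 48.9°.

≈ 49°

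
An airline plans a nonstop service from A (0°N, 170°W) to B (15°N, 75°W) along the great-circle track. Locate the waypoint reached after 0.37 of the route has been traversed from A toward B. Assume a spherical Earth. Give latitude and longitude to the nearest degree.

Convert each endpoint to a unit vector on the sphere (x = cos φ cos λ, y = cos φ sin λ, z = sin φ).
The central angle between the endpoints is δ = arccos(p₁·p₂) ≈ 1.655 rad (94.8°).
Interpolate at f = 0.37 with slerp weights a = sin((1−f)δ)/sin δ ≈ 0.867, b = sin(fδ)/sin δ ≈ 0.577.
p = a·p₁ + b·p₂ ≈ (-0.709, -0.689, 0.149); φ = arcsin(p_z) ≈ 8.59°, λ = atan2(p_y, p_x) ≈ -135.85°.

≈ (9°N, 136°W)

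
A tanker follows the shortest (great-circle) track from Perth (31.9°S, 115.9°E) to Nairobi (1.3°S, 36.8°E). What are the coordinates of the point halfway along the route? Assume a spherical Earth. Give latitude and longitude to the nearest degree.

≈ 21°S, 72°E

From cos δ = sin φ₁ sin φ₂ + cos φ₁ cos φ₂ cos Δλ, the central angle is δ ≈ 1.397 rad (80.1°).
Interpolate at f = 1/2 with slerp weights a = sin((1−f)δ)/sin δ ≈ 0.653, b = sin(fδ)/sin δ ≈ 0.653.
p = a·p₁ + b·p₂ ≈ (0.281, 0.890, -0.360); φ = arcsin(p_z) ≈ -21.09°, λ = atan2(p_y, p_x) ≈ 72.50°.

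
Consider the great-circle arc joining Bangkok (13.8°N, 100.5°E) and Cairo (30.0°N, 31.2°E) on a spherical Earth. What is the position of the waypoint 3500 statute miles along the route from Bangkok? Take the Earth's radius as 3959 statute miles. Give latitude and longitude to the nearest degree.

Write both endpoints as unit vectors p₁, p₂ with components (cos φ cos λ, cos φ sin λ, sin φ).
The central angle between the endpoints is δ = arccos(p₁·p₂) ≈ 1.141 rad (65.4°). The total great-circle distance is δ·R ≈ 1.141 × 3959 ≈ 4518 mi, so the target fraction is f = 3500/4518 ≈ 0.775.
Interpolate at f ≈ 0.775 with slerp weights a = sin((1−f)δ)/sin δ ≈ 0.280, b = sin(fδ)/sin δ ≈ 0.851.
p = a·p₁ + b·p₂ ≈ (0.581, 0.649, 0.492); φ = arcsin(p_z) ≈ 29.47°, λ = atan2(p_y, p_x) ≈ 48.17°.

≈ (29°N, 48°E)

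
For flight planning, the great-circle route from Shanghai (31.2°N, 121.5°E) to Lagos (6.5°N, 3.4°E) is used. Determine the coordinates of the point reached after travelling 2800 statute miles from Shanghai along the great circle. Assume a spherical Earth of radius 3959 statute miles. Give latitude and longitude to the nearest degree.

Convert each endpoint to a unit vector on the sphere (x = cos φ cos λ, y = cos φ sin λ, z = sin φ).
The central angle between the endpoints is δ = arccos(p₁·p₂) ≈ 1.919 rad (110.0°). The total great-circle distance is δ·R ≈ 1.919 × 3959 ≈ 7599 mi, so the target fraction is f = 2800/7599 ≈ 0.368.
Interpolate at f ≈ 0.368 with slerp weights a = sin((1−f)δ)/sin δ ≈ 0.996, b = sin(fδ)/sin δ ≈ 0.691.
p = a·p₁ + b·p₂ ≈ (0.240, 0.767, 0.594); φ = arcsin(p_z) ≈ 36.47°, λ = atan2(p_y, p_x) ≈ 72.61°.

≈ 36°N, 73°E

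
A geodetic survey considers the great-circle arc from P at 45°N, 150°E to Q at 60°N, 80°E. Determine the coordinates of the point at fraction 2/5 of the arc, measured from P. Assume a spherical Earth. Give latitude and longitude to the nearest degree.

The haversine formula gives a central angle δ ≈ 0.748 rad (42.8°) between the endpoints.
Interpolate at f = 2/5 with slerp weights a = sin((1−f)δ)/sin δ ≈ 0.638, b = sin(fδ)/sin δ ≈ 0.433.
p = a·p₁ + b·p₂ ≈ (-0.353, 0.439, 0.826); φ = arcsin(p_z) ≈ 55.72°, λ = atan2(p_y, p_x) ≈ 128.81°.

≈ 56°N, 129°E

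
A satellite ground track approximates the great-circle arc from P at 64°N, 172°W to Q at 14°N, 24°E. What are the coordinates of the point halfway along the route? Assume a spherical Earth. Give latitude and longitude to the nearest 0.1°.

The haversine formula gives a central angle δ ≈ 1.763 rad (101.0°) between the endpoints.
Interpolate at f = 1/2 with slerp weights a = sin((1−f)δ)/sin δ ≈ 0.786, b = sin(fδ)/sin δ ≈ 0.786.
p = a·p₁ + b·p₂ ≈ (0.356, 0.262, 0.897); φ = arcsin(p_z) ≈ 63.77°, λ = atan2(p_y, p_x) ≈ 36.41°.

≈ 63.8°N, 36.4°E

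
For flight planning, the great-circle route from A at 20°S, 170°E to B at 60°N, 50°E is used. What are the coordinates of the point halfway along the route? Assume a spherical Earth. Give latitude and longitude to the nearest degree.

≈ 33°N, 138°E

Convert each endpoint to a unit vector on the sphere (x = cos φ cos λ, y = cos φ sin λ, z = sin φ).
The central angle between the endpoints is δ = arccos(p₁·p₂) ≈ 2.131 rad (122.1°).
Interpolate at f = 1/2 with slerp weights a = sin((1−f)δ)/sin δ ≈ 1.033, b = sin(fδ)/sin δ ≈ 1.033.
p = a·p₁ + b·p₂ ≈ (-0.624, 0.564, 0.541); φ = arcsin(p_z) ≈ 32.76°, λ = atan2(p_y, p_x) ≈ 137.88°.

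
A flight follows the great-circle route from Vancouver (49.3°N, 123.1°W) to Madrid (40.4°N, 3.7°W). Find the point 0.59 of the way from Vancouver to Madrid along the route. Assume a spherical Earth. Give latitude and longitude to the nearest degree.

≈ 61°N, 42°W

Write both endpoints as unit vectors p₁, p₂ with components (cos φ cos λ, cos φ sin λ, sin φ).
The central angle between the endpoints is δ = arccos(p₁·p₂) ≈ 1.321 rad (75.7°).
Interpolate at f = 0.59 with slerp weights a = sin((1−f)δ)/sin δ ≈ 0.532, b = sin(fδ)/sin δ ≈ 0.725.
p = a·p₁ + b·p₂ ≈ (0.362, -0.326, 0.873); φ = arcsin(p_z) ≈ 60.85°, λ = atan2(p_y, p_x) ≈ -42.05°.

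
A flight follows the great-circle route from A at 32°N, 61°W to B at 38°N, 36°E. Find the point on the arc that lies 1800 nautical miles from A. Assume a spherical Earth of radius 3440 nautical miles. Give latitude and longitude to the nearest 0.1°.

Write both endpoints as unit vectors p₁, p₂ with components (cos φ cos λ, cos φ sin λ, sin φ).
The central angle between the endpoints is δ = arccos(p₁·p₂) ≈ 1.323 rad (75.8°). The total great-circle distance is δ·R ≈ 1.323 × 3440 ≈ 4553 nmi, so the target fraction is f = 1800/4553 ≈ 0.395.
Interpolate at f ≈ 0.395 with slerp weights a = sin((1−f)δ)/sin δ ≈ 0.740, b = sin(fδ)/sin δ ≈ 0.515.
p = a·p₁ + b·p₂ ≈ (0.633, -0.310, 0.709); φ = arcsin(p_z) ≈ 45.19°, λ = atan2(p_y, p_x) ≈ -26.11°.

≈ 45.2°N, 26.1°W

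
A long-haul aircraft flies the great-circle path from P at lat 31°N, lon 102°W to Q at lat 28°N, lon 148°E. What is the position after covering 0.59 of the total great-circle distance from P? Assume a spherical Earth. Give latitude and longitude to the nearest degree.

≈ lat 44°N, lon 170°W

Write both endpoints as unit vectors p₁, p₂ with components (cos φ cos λ, cos φ sin λ, sin φ).
The central angle between the endpoints is δ = arccos(p₁·p₂) ≈ 1.588 rad (91.0°).
Interpolate at f = 0.59 with slerp weights a = sin((1−f)δ)/sin δ ≈ 0.606, b = sin(fδ)/sin δ ≈ 0.806.
p = a·p₁ + b·p₂ ≈ (-0.711, -0.131, 0.690); φ = arcsin(p_z) ≈ 43.67°, λ = atan2(p_y, p_x) ≈ -169.56°.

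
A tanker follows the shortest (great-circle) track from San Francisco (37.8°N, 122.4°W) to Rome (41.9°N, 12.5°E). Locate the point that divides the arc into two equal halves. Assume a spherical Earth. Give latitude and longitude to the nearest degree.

≈ 65°N, 59°W

Convert each endpoint to a unit vector on the sphere (x = cos φ cos λ, y = cos φ sin λ, z = sin φ).
The central angle between the endpoints is δ = arccos(p₁·p₂) ≈ 1.577 rad (90.3°).
Interpolate at f = 1/2 with slerp weights a = sin((1−f)δ)/sin δ ≈ 0.709, b = sin(fδ)/sin δ ≈ 0.709.
p = a·p₁ + b·p₂ ≈ (0.215, -0.359, 0.908); φ = arcsin(p_z) ≈ 65.27°, λ = atan2(p_y, p_x) ≈ -59.07°.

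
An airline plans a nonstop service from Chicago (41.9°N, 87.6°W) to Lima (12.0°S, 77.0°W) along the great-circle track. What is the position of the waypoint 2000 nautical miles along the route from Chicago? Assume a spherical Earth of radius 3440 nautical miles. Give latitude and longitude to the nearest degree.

≈ (9°N, 81°W)

Write both endpoints as unit vectors p₁, p₂ with components (cos φ cos λ, cos φ sin λ, sin φ).
The central angle between the endpoints is δ = arccos(p₁·p₂) ≈ 0.956 rad (54.8°). The total great-circle distance is δ·R ≈ 0.956 × 3440 ≈ 3289 nmi, so the target fraction is f = 2000/3289 ≈ 0.608.
Interpolate at f ≈ 0.608 with slerp weights a = sin((1−f)δ)/sin δ ≈ 0.448, b = sin(fδ)/sin δ ≈ 0.672.
p = a·p₁ + b·p₂ ≈ (0.162, -0.974, 0.159); φ = arcsin(p_z) ≈ 9.17°, λ = atan2(p_y, p_x) ≈ -80.56°.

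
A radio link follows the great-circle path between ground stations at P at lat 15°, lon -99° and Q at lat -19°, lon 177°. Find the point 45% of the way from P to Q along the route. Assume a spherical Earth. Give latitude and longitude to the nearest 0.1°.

Write both endpoints as unit vectors p₁, p₂ with components (cos φ cos λ, cos φ sin λ, sin φ).
The central angle between the endpoints is δ = arccos(p₁·p₂) ≈ 1.560 rad (89.4°).
Interpolate at f = 0.45 with slerp weights a = sin((1−f)δ)/sin δ ≈ 0.756, b = sin(fδ)/sin δ ≈ 0.646.
p = a·p₁ + b·p₂ ≈ (-0.724, -0.690, -0.014); φ = arcsin(p_z) ≈ -0.83°, λ = atan2(p_y, p_x) ≈ -136.39°.

≈ lat -0.8°, lon -136.4°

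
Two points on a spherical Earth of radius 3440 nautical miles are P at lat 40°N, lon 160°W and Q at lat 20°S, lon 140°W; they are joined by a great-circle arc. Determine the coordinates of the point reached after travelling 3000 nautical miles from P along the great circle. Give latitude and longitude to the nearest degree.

The haversine formula gives a central angle δ ≈ 1.097 rad (62.8°) between the endpoints. The total great-circle distance is δ·R ≈ 1.097 × 3440 ≈ 3772 nmi, so the target fraction is f = 3000/3772 ≈ 0.795.
Interpolate at f ≈ 0.795 with slerp weights a = sin((1−f)δ)/sin δ ≈ 0.250, b = sin(fδ)/sin δ ≈ 0.861.
p = a·p₁ + b·p₂ ≈ (-0.800, -0.585, -0.133); φ = arcsin(p_z) ≈ -7.67°, λ = atan2(p_y, p_x) ≈ -143.79°.

≈ lat 8°S, lon 144°W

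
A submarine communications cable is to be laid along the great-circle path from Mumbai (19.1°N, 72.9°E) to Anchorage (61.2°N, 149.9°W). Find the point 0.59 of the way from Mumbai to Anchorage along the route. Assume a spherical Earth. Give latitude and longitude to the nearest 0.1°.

≈ (66.6°N, 115.2°E)

Write both endpoints as unit vectors p₁, p₂ with components (cos φ cos λ, cos φ sin λ, sin φ).
The central angle between the endpoints is δ = arccos(p₁·p₂) ≈ 1.618 rad (92.7°).
Interpolate at f = 0.59 with slerp weights a = sin((1−f)δ)/sin δ ≈ 0.617, b = sin(fδ)/sin δ ≈ 0.817.
p = a·p₁ + b·p₂ ≈ (-0.169, 0.359, 0.918); φ = arcsin(p_z) ≈ 66.59°, λ = atan2(p_y, p_x) ≈ 115.21°.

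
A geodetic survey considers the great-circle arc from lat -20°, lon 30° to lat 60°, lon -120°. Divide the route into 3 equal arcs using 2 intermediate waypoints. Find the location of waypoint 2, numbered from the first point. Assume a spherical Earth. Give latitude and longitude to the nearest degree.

≈ lat 61°, lon -17°

Write both endpoints as unit vectors p₁, p₂ with components (cos φ cos λ, cos φ sin λ, sin φ).
The central angle between the endpoints is δ = arccos(p₁·p₂) ≈ 2.351 rad (134.7°).
Interpolate at f = 2/3 with slerp weights a = sin((1−f)δ)/sin δ ≈ 0.993, b = sin(fδ)/sin δ ≈ 1.406.
p = a·p₁ + b·p₂ ≈ (0.456, -0.143, 0.878); φ = arcsin(p_z) ≈ 61.45°, λ = atan2(p_y, p_x) ≈ -17.36°.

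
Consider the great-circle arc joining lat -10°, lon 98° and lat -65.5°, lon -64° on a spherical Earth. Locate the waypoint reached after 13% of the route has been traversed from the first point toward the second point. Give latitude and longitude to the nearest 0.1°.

≈ lat -23.3°, lon 96.1°

From cos δ = sin φ₁ sin φ₂ + cos φ₁ cos φ₂ cos Δλ, the central angle is δ ≈ 1.803 rad (103.3°).
Interpolate at f = 0.13 with slerp weights a = sin((1−f)δ)/sin δ ≈ 1.028, b = sin(fδ)/sin δ ≈ 0.239.
p = a·p₁ + b·p₂ ≈ (-0.097, 0.913, -0.396); φ = arcsin(p_z) ≈ -23.31°, λ = atan2(p_y, p_x) ≈ 96.09°.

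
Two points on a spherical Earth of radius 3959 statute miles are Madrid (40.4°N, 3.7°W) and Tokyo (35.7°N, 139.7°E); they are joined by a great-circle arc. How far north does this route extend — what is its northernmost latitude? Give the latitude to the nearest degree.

The great circle lies in the plane with unit normal n̂ = (p₁ × p₂)/|p₁ × p₂|.
Here n̂_z ≈ +0.371; the vertex latitude is φ_max = arccos|n̂_z| ≈ 68.2°.
Check via Clairaut: cos φ_max = |cos φ₁| · sin C = cos(40.4°)·sin(29.2°) ≈ 0.371, again giving ≈ 68.2°.

≈ 68°N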